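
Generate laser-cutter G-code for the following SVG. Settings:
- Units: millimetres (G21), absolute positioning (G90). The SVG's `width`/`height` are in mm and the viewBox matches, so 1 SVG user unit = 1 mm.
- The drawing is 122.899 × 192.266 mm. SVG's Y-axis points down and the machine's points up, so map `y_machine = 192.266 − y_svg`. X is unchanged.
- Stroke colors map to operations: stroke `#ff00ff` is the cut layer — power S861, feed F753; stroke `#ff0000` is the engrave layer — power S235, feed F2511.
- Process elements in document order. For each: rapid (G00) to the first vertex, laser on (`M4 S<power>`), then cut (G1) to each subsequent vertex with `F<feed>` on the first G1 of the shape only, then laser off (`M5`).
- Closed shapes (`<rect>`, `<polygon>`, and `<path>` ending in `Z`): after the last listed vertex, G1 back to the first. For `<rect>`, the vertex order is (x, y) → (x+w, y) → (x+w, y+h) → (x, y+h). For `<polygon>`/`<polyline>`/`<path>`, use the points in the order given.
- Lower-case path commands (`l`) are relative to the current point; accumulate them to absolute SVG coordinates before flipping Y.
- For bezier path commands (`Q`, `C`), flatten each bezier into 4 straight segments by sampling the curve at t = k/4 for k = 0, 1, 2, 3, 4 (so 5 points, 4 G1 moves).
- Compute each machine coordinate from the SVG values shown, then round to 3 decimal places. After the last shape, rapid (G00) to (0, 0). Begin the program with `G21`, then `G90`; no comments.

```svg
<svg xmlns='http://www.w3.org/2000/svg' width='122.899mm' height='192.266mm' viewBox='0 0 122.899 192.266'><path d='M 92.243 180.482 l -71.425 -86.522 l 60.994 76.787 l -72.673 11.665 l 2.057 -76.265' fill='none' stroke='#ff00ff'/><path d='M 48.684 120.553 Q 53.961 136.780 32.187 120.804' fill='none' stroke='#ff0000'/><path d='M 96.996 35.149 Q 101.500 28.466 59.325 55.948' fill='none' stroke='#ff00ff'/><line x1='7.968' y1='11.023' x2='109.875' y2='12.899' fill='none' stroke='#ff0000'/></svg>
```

G21
G90
G00 X92.243 Y11.784
M4 S861
G1 X20.818 Y98.306 F753
G1 X81.812 Y21.519
G1 X9.139 Y9.854
G1 X11.196 Y86.119
M5
G00 X48.684 Y71.713
M4 S235
G1 X49.632 Y65.612 F2511
G1 X47.198 Y63.537
G1 X41.383 Y65.487
G1 X32.187 Y71.462
M5
G00 X96.996 Y157.117
M4 S861
G1 X96.331 Y158.323 F753
G1 X89.830 Y155.259
G1 X77.495 Y147.924
G1 X59.325 Y136.318
M5
G00 X7.968 Y181.243
M4 S235
G1 X109.875 Y179.367 F2511
M5
G00 X0.000 Y0.000

viewBox `0 0 122.899 192.266` with mm width/height → 1 unit = 1 mm. Flip: y_m = 192.266 − y_svg.

**Shape 1** — `<path>` open polyline, stroke `#ff00ff` → cut (S861, F753). Machine vertices: (92.243,11.784) → (20.818,98.306) → (81.812,21.519) → (9.139,9.854) → (11.196,86.119). Open path.

**Shape 2** — `<path>` quadratic bezier, stroke `#ff0000` → engrave (S235, F2511). Control points (SVG): P0=(48.684,120.553), P1=(53.961,136.780), P2=(32.187,120.804); sampled at t=k/4. Machine vertices: (48.684,71.713) → (49.632,65.612) → (47.198,63.537) → (41.383,65.487) → (32.187,71.462). Open path.

**Shape 3** — `<path>` quadratic bezier, stroke `#ff00ff` → cut (S861, F753). Control points (SVG): P0=(96.996,35.149), P1=(101.500,28.466), P2=(59.325,55.948); sampled at t=k/4. Machine vertices: (96.996,157.117) → (96.331,158.323) → (89.830,155.259) → (77.495,147.924) → (59.325,136.318). Open path.

**Shape 4** — `<line>` line segment, stroke `#ff0000` → engrave (S235, F2511). Machine vertices: (7.968,181.243) → (109.875,179.367). Open path.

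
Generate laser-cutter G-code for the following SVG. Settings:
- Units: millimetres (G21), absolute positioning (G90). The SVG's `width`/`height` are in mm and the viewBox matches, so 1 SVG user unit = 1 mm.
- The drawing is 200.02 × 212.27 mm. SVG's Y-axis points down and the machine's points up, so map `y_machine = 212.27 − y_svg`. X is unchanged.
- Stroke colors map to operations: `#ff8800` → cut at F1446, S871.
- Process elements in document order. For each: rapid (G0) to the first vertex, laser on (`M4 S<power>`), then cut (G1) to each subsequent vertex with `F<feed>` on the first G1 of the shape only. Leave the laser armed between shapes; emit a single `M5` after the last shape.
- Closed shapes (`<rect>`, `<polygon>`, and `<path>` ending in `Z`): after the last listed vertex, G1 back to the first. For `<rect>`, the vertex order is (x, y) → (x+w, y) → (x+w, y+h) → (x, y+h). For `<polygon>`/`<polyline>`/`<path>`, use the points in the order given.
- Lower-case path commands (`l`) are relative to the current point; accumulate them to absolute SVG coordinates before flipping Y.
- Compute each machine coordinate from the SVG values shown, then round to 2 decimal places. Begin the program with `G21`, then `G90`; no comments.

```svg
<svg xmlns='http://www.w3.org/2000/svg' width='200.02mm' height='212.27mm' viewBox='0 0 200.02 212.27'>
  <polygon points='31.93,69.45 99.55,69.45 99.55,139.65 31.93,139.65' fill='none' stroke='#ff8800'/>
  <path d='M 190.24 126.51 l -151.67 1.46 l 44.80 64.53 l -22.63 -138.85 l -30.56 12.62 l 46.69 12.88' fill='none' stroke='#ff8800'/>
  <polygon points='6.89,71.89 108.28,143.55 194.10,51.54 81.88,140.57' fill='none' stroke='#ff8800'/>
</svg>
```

G21
G90
G0 X31.93 Y142.82
M4 S871
G1 X99.55 Y142.82 F1446
G1 X99.55 Y72.62
G1 X31.93 Y72.62
G1 X31.93 Y142.82
G0 X190.24 Y85.76
M4 S871
G1 X38.57 Y84.30 F1446
G1 X83.37 Y19.77
G1 X60.74 Y158.62
G1 X30.18 Y146.00
G1 X76.87 Y133.12
G0 X6.89 Y140.38
M4 S871
G1 X108.28 Y68.72 F1446
G1 X194.10 Y160.73
G1 X81.88 Y71.70
G1 X6.89 Y140.38
M5

Since the viewBox matches the mm dimensions, user units are millimetres directly. The only transform is the Y-flip y_m = 212.27 − y_svg.

Shape 1 is a rectangle drawn with `<polygon>`. Its stroke #ff8800 means cut at S871, F1446. After flipping Y the toolpath is (31.93,142.82) → (99.55,142.82) → (99.55,72.62) → (31.93,72.62) → (31.93,142.82), returning to the start.

Shape 2 is a open polyline drawn with `<path>`. Its stroke #ff8800 means cut at S871, F1446. After flipping Y the toolpath is (190.24,85.76) → (38.57,84.30) → (83.37,19.77) → (60.74,158.62) → (30.18,146.00) → (76.87,133.12).

Shape 3 is a closed polygon drawn with `<polygon>`. Its stroke #ff8800 means cut at S871, F1446. After flipping Y the toolpath is (6.89,140.38) → (108.28,68.72) → (194.10,160.73) → (81.88,71.70) → (6.89,140.38), returning to the start.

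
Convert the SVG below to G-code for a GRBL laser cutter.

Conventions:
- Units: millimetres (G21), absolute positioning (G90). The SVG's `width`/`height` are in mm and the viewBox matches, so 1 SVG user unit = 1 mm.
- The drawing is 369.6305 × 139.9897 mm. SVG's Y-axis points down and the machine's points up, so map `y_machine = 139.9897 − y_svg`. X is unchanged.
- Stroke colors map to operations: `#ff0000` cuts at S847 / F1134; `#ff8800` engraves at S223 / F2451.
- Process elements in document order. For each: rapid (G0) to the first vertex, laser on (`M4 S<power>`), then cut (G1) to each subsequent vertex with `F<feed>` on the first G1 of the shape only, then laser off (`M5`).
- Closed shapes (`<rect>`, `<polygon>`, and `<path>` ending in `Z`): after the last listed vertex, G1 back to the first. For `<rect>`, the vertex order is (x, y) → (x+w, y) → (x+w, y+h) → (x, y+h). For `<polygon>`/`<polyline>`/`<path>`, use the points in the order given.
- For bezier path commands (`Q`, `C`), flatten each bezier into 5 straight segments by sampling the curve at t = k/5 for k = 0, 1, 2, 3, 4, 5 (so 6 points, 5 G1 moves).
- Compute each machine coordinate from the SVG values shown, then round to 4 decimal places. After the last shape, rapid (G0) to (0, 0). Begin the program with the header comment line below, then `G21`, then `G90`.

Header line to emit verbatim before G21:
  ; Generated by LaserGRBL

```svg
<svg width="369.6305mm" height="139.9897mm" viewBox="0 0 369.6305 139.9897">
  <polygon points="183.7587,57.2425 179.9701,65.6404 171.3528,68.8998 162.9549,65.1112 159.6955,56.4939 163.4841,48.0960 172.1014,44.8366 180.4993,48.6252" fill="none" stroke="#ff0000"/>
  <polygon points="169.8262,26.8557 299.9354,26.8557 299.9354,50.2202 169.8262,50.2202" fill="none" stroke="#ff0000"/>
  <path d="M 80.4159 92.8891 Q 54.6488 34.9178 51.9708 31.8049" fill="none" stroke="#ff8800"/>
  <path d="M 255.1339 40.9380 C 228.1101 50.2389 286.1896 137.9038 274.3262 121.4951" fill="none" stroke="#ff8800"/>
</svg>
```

; Generated by LaserGRBL
G21
G90
G0 X183.7587 Y82.7472
M4 S847
G1 X179.9701 Y74.3493 F1134
G1 X171.3528 Y71.0899
G1 X162.9549 Y74.8785
G1 X159.6955 Y83.4958
G1 X163.4841 Y91.8937
G1 X172.1014 Y95.1531
G1 X180.4993 Y91.3645
G1 X183.7587 Y82.7472
M5
G0 X169.8262 Y113.1340
M4 S847
G1 X299.9354 Y113.1340 F1134
G1 X299.9354 Y89.7695
G1 X169.8262 Y89.7695
G1 X169.8262 Y113.1340
M5
G0 X80.4159 Y47.1006
M4 S223
G1 X71.0326 Y68.0948 F2451
G1 X63.4965 Y84.7003
G1 X57.8075 Y96.9171
G1 X53.9656 Y104.7453
G1 X51.9708 Y108.1848
M5
G0 X255.1339 Y99.0517
M4 S223
G1 X247.8916 Y85.5270 F2451
G1 X253.6320 Y61.9519
G1 X264.9126 Y37.0835
G1 X274.2915 Y19.6787
G1 X274.3262 Y18.4946
M5
G0 X0.0000 Y0.0000

1 u = 1 mm; y_m = 139.9897 − y.

[1] `<polygon>` regular polygon, #ff0000→cut S847 F1134: (183.7587,82.7472) → (179.9701,74.3493) → (171.3528,71.0899) → (162.9549,74.8785) → (159.6955,83.4958) → (163.4841,91.8937) → (172.1014,95.1531) → (180.4993,91.3645) → (183.7587,82.7472) (closed)

[2] `<polygon>` rectangle, #ff0000→cut S847 F1134: (169.8262,113.1340) → (299.9354,113.1340) → (299.9354,89.7695) → (169.8262,89.7695) → (169.8262,113.1340) (closed)

[3] `<path>` quadratic bezier, #ff8800→engrave S223 F2451: (80.4159,47.1006) → (71.0326,68.0948) → (63.4965,84.7003) → (57.8075,96.9171) → (53.9656,104.7453) → (51.9708,108.1848)

[4] `<path>` cubic bezier, #ff8800→engrave S223 F2451: (255.1339,99.0517) → (247.8916,85.5270) → (253.6320,61.9519) → (264.9126,37.0835) → (274.2915,19.6787) → (274.3262,18.4946)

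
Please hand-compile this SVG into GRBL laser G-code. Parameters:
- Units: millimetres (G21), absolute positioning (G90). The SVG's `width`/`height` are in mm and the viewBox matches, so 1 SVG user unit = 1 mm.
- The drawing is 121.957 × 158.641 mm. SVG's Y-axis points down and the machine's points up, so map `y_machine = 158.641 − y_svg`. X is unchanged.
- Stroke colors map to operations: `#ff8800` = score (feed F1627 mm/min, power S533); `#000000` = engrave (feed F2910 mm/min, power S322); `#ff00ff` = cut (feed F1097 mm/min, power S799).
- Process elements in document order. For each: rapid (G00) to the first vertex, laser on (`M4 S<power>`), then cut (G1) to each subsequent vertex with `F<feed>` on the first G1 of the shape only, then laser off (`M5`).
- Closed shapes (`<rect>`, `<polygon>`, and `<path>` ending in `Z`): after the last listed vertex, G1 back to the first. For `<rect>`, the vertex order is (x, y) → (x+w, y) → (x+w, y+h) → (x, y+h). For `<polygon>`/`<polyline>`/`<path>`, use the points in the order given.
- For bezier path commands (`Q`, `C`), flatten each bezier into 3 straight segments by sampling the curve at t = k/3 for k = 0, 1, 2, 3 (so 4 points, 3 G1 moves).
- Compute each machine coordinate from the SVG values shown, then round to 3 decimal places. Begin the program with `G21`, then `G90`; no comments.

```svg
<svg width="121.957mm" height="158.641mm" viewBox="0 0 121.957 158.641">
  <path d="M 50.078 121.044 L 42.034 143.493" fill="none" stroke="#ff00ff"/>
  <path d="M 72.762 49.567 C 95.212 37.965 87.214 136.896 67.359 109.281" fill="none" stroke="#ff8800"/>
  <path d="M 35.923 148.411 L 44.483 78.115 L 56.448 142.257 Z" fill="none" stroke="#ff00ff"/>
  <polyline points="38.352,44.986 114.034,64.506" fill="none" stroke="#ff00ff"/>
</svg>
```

G21
G90
G00 X50.078 Y37.597
M4 S799
G1 X42.034 Y15.148 F1097
M5
G00 X72.762 Y109.074
M4 S533
G1 X85.751 Y92.612 F1627
G1 X82.573 Y55.146
G1 X67.359 Y49.360
M5
G00 X35.923 Y10.230
M4 S799
G1 X44.483 Y80.526 F1097
G1 X56.448 Y16.384
G1 X35.923 Y10.230
M5
G00 X38.352 Y113.655
M4 S799
G1 X114.034 Y94.135 F1097
M5

viewBox `0 0 121.957 158.641` with mm width/height → 1 unit = 1 mm. Flip: y_m = 158.641 − y_svg.

**Shape 1** — `<path>` line segment, stroke `#ff00ff` → cut (S799, F1097). Machine vertices: (50.078,37.597) → (42.034,15.148). Open path.

**Shape 2** — `<path>` cubic bezier, stroke `#ff8800` → score (S533, F1627). Control points (SVG): P0=(72.762,49.567), P1=(95.212,37.965), P2=(87.214,136.896), P3=(67.359,109.281); sampled at t=k/3. Machine vertices: (72.762,109.074) → (85.751,92.612) → (82.573,55.146) → (67.359,49.360). Open path.

**Shape 3** — `<path>` closed polygon, stroke `#ff00ff` → cut (S799, F1097). Machine vertices: (35.923,10.230) → (44.483,80.526) → (56.448,16.384) → (35.923,10.230). Closed: final G1 returns to the first vertex.

**Shape 4** — `<polyline>` line segment, stroke `#ff00ff` → cut (S799, F1097). Machine vertices: (38.352,113.655) → (114.034,94.135). Open path.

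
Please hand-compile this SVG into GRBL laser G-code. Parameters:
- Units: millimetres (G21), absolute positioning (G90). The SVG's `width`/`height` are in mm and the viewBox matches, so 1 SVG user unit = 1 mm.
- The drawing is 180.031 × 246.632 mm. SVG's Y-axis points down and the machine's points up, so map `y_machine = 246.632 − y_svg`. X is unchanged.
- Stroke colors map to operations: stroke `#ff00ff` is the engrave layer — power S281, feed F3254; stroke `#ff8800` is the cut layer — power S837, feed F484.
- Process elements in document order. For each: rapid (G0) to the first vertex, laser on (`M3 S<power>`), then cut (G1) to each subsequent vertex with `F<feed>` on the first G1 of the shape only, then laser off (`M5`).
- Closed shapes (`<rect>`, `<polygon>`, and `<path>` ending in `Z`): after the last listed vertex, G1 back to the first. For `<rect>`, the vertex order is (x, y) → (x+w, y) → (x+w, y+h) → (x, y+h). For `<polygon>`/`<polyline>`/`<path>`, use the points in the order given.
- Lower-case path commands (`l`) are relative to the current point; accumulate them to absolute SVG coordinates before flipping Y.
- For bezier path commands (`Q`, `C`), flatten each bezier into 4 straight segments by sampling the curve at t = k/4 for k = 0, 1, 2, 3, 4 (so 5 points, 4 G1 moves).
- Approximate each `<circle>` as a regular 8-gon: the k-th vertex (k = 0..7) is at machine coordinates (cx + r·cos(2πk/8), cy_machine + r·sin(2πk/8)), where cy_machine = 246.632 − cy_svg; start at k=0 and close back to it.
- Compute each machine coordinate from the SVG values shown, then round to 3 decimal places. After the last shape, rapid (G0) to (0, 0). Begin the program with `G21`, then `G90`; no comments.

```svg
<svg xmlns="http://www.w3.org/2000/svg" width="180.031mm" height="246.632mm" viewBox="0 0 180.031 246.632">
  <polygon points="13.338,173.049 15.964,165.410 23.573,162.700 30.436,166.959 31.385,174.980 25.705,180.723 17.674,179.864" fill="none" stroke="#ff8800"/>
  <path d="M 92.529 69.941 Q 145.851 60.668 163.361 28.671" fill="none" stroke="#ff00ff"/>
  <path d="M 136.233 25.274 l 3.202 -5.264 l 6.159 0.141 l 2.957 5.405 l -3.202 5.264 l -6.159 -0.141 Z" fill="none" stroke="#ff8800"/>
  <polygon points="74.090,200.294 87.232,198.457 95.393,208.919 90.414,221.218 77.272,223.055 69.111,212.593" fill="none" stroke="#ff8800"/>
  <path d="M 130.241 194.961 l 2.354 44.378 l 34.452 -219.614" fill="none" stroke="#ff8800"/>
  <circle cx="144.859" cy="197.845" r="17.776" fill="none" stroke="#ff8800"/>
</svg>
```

viewBox `0 0 180.031 246.632` with mm width/height → 1 unit = 1 mm. Flip: y_m = 246.632 − y_svg.

**Shape 1** — `<polygon>` regular polygon, stroke `#ff8800` → cut (S837, F484). Machine vertices: (13.338,73.583) → (15.964,81.222) → (23.573,83.932) → (30.436,79.673) → (31.385,71.652) → (25.705,65.909) → (17.674,66.768) → (13.338,73.583). Closed: final G1 returns to the first vertex.

**Shape 2** — `<path>` quadratic bezier, stroke `#ff00ff` → engrave (S281, F3254). Control points (SVG): P0=(92.529,69.941), P1=(145.851,60.668), P2=(163.361,28.671); sampled at t=k/4. Machine vertices: (92.529,176.691) → (116.952,182.748) → (136.898,191.645) → (152.368,203.383) → (163.361,217.961). Open path.

**Shape 3** — `<path>` regular polygon, stroke `#ff8800` → cut (S837, F484). Machine vertices: (136.233,221.358) → (139.435,226.622) → (145.594,226.481) → (148.551,221.076) → (145.349,215.812) → (139.190,215.953) → (136.233,221.358). Closed: final G1 returns to the first vertex.

**Shape 4** — `<polygon>` regular polygon, stroke `#ff8800` → cut (S837, F484). Machine vertices: (74.090,46.338) → (87.232,48.175) → (95.393,37.713) → (90.414,25.414) → (77.272,23.577) → (69.111,34.039) → (74.090,46.338). Closed: final G1 returns to the first vertex.

**Shape 5** — `<path>` open polyline, stroke `#ff8800` → cut (S837, F484). Machine vertices: (130.241,51.671) → (132.595,7.293) → (167.047,226.907). Open path.

**Shape 6** — `<circle>` circle, stroke `#ff8800` → cut (S837, F484). Machine vertices: (162.635,48.787) → (157.429,61.357) → (144.859,66.563) → (132.289,61.357) → (127.083,48.787) → (132.289,36.217) → (144.859,31.011) → (157.429,36.217) → (162.635,48.787). Closed: final G1 returns to the first vertex.

G21
G90
G0 X13.338 Y73.583
M3 S837
G1 X15.964 Y81.222 F484
G1 X23.573 Y83.932
G1 X30.436 Y79.673
G1 X31.385 Y71.652
G1 X25.705 Y65.909
G1 X17.674 Y66.768
G1 X13.338 Y73.583
M5
G0 X92.529 Y176.691
M3 S281
G1 X116.952 Y182.748 F3254
G1 X136.898 Y191.645
G1 X152.368 Y203.383
G1 X163.361 Y217.961
M5
G0 X136.233 Y221.358
M3 S837
G1 X139.435 Y226.622 F484
G1 X145.594 Y226.481
G1 X148.551 Y221.076
G1 X145.349 Y215.812
G1 X139.190 Y215.953
G1 X136.233 Y221.358
M5
G0 X74.090 Y46.338
M3 S837
G1 X87.232 Y48.175 F484
G1 X95.393 Y37.713
G1 X90.414 Y25.414
G1 X77.272 Y23.577
G1 X69.111 Y34.039
G1 X74.090 Y46.338
M5
G0 X130.241 Y51.671
M3 S837
G1 X132.595 Y7.293 F484
G1 X167.047 Y226.907
M5
G0 X162.635 Y48.787
M3 S837
G1 X157.429 Y61.357 F484
G1 X144.859 Y66.563
G1 X132.289 Y61.357
G1 X127.083 Y48.787
G1 X132.289 Y36.217
G1 X144.859 Y31.011
G1 X157.429 Y36.217
G1 X162.635 Y48.787
M5
G0 X0.000 Y0.000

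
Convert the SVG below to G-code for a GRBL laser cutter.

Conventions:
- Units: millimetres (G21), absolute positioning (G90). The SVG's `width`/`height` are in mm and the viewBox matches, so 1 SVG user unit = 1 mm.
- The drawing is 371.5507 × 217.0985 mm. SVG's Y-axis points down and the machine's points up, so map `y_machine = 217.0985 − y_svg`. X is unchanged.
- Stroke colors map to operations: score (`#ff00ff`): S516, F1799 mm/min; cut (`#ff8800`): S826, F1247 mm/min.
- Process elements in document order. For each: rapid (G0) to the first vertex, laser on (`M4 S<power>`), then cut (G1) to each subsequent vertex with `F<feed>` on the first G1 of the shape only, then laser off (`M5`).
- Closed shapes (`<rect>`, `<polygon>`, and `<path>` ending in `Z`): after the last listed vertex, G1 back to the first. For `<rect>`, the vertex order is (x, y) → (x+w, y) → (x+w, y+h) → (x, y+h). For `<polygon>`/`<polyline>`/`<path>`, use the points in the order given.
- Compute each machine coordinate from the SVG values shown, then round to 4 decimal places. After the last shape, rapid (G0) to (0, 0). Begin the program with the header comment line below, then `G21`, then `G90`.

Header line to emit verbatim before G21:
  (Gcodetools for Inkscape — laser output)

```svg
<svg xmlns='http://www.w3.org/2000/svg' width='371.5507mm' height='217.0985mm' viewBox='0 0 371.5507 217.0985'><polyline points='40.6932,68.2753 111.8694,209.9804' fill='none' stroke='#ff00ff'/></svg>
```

1 u = 1 mm; y_m = 217.0985 − y.

[1] `<polyline>` line segment, #ff00ff→score S516 F1799: (40.6932,148.8232) → (111.8694,7.1181)

(Gcodetools for Inkscape — laser output)
G21
G90
G0 X40.6932 Y148.8232
M4 S516
G1 X111.8694 Y7.1181 F1799
M5
G0 X0.0000 Y0.0000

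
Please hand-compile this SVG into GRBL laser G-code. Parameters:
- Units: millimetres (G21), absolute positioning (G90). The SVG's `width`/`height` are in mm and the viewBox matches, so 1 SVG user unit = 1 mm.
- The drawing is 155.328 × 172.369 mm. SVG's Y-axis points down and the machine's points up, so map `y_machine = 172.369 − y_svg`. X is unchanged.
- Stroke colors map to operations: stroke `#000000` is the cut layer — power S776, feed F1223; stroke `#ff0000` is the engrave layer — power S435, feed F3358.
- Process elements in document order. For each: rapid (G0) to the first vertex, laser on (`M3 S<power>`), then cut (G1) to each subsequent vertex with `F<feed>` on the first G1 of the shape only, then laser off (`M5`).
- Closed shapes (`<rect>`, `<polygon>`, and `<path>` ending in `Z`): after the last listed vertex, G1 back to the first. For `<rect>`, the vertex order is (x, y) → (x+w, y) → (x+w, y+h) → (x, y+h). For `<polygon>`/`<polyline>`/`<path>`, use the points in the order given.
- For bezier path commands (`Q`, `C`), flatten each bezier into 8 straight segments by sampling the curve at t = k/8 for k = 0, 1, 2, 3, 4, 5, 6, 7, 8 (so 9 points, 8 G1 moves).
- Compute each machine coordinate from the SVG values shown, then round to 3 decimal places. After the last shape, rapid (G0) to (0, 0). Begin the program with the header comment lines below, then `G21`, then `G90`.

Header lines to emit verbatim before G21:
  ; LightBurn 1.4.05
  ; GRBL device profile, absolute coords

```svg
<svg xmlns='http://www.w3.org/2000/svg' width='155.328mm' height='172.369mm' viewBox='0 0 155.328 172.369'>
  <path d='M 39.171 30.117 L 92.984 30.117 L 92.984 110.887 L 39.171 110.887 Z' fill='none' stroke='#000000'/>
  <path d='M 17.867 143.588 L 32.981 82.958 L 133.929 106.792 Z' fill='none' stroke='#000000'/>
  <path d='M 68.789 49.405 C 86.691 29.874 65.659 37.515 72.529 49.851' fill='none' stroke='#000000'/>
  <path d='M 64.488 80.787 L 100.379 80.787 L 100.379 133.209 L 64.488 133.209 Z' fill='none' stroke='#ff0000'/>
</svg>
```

; LightBurn 1.4.05
; GRBL device profile, absolute coords
G21
G90
G0 X39.171 Y142.252
M3 S776
G1 X92.984 Y142.252 F1223
G1 X92.984 Y61.482
G1 X39.171 Y61.482
G1 X39.171 Y142.252
M5
G0 X17.867 Y28.781
M3 S776
G1 X32.981 Y89.411 F1223
G1 X133.929 Y65.577
G1 X17.867 Y28.781
M5
G0 X68.789 Y122.964
M3 S776
G1 X73.808 Y129.058 F1223
G1 X75.960 Y132.869
G1 X76.028 Y134.658
G1 X74.796 Y134.691
G1 X73.047 Y133.230
G1 X71.564 Y130.538
G1 X71.130 Y126.880
G1 X72.529 Y122.518
M5
G0 X64.488 Y91.582
M3 S435
G1 X100.379 Y91.582 F3358
G1 X100.379 Y39.160
G1 X64.488 Y39.160
G1 X64.488 Y91.582
M5
G0 X0.000 Y0.000

viewBox `0 0 155.328 172.369` with mm width/height → 1 unit = 1 mm. Flip: y_m = 172.369 − y_svg.

**Shape 1** — `<path>` rectangle, stroke `#000000` → cut (S776, F1223). Machine vertices: (39.171,142.252) → (92.984,142.252) → (92.984,61.482) → (39.171,61.482) → (39.171,142.252). Closed: final G1 returns to the first vertex.

**Shape 2** — `<path>` closed polygon, stroke `#000000` → cut (S776, F1223). Machine vertices: (17.867,28.781) → (32.981,89.411) → (133.929,65.577) → (17.867,28.781). Closed: final G1 returns to the first vertex.

**Shape 3** — `<path>` cubic bezier, stroke `#000000` → cut (S776, F1223). Control points (SVG): P0=(68.789,49.405), P1=(86.691,29.874), P2=(65.659,37.515), P3=(72.529,49.851); sampled at t=k/8. Machine vertices: (68.789,122.964) → (73.808,129.058) → (75.960,132.869) → (76.028,134.658) → (74.796,134.691) → (73.047,133.230) → (71.564,130.538) → (71.130,126.880) → (72.529,122.518). Open path.

**Shape 4** — `<path>` rectangle, stroke `#ff0000` → engrave (S435, F3358). Machine vertices: (64.488,91.582) → (100.379,91.582) → (100.379,39.160) → (64.488,39.160) → (64.488,91.582). Closed: final G1 returns to the first vertex.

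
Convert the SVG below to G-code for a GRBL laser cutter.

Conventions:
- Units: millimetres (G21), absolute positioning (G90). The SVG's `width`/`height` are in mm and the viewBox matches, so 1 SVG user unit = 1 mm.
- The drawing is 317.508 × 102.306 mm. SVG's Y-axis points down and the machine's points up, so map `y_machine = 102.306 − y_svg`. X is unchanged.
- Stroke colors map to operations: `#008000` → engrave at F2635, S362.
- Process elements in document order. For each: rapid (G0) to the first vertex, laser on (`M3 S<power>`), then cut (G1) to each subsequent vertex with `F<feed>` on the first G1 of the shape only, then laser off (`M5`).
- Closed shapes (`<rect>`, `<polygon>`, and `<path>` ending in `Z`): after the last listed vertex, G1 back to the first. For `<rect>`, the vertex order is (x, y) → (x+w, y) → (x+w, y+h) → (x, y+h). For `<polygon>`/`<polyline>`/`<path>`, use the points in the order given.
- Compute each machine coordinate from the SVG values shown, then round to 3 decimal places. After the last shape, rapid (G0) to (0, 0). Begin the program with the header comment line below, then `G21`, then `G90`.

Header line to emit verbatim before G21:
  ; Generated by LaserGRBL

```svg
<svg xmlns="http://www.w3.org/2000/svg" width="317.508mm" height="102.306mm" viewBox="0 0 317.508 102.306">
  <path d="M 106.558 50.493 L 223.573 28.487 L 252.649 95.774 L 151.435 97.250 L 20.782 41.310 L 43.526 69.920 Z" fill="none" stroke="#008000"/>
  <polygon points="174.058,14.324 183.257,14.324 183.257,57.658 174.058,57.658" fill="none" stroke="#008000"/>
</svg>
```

Since the viewBox matches the mm dimensions, user units are millimetres directly. The only transform is the Y-flip y_m = 102.306 − y_svg.

Shape 1 is a closed polygon drawn with `<path>`. Its stroke #008000 means engrave at S362, F2635. After flipping Y the toolpath is (106.558,51.813) → (223.573,73.819) → (252.649,6.532) → (151.435,5.056) → (20.782,60.996) → (43.526,32.386) → (106.558,51.813), returning to the start.

Shape 2 is a rectangle drawn with `<polygon>`. Its stroke #008000 means engrave at S362, F2635. After flipping Y the toolpath is (174.058,87.982) → (183.257,87.982) → (183.257,44.648) → (174.058,44.648) → (174.058,87.982), returning to the start.

; Generated by LaserGRBL
G21
G90
G0 X106.558 Y51.813
M3 S362
G1 X223.573 Y73.819 F2635
G1 X252.649 Y6.532
G1 X151.435 Y5.056
G1 X20.782 Y60.996
G1 X43.526 Y32.386
G1 X106.558 Y51.813
M5
G0 X174.058 Y87.982
M3 S362
G1 X183.257 Y87.982 F2635
G1 X183.257 Y44.648
G1 X174.058 Y44.648
G1 X174.058 Y87.982
M5
G0 X0.000 Y0.000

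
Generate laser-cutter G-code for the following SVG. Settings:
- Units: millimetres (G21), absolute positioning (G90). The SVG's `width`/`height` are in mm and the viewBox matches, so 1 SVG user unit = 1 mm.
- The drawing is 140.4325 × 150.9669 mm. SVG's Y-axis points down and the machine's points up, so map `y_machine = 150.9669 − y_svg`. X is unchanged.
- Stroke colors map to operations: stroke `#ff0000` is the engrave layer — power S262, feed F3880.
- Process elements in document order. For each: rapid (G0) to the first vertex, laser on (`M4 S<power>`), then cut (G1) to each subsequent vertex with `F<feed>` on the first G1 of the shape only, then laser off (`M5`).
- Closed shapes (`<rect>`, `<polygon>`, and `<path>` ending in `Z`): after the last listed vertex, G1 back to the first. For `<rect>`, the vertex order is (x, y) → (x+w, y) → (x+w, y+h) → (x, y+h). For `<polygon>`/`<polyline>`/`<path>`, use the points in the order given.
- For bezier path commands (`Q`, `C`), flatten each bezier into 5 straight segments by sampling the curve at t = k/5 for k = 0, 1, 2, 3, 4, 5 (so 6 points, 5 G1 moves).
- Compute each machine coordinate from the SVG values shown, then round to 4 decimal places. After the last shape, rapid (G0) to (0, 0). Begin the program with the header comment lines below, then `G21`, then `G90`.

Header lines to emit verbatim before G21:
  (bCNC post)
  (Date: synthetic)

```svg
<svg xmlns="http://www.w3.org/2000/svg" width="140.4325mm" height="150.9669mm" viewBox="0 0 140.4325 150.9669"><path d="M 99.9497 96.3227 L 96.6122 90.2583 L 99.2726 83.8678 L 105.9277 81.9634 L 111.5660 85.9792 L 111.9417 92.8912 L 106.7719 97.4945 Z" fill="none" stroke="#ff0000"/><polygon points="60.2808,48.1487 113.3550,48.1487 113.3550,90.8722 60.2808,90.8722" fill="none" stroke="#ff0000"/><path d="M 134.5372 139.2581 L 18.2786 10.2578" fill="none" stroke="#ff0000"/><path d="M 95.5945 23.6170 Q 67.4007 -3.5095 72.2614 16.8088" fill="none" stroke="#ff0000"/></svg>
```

(bCNC post)
(Date: synthetic)
G21
G90
G0 X99.9497 Y54.6442
M4 S262
G1 X96.6122 Y60.7086 F3880
G1 X99.2726 Y67.0991
G1 X105.9277 Y69.0035
G1 X111.5660 Y64.9877
G1 X111.9417 Y58.0757
G1 X106.7719 Y53.4724
G1 X99.9497 Y54.6442
M5
G0 X60.2808 Y102.8182
M4 S262
G1 X113.3550 Y102.8182 F3880
G1 X113.3550 Y60.0947
G1 X60.2808 Y60.0947
G1 X60.2808 Y102.8182
M5
G0 X134.5372 Y11.7088
M4 S262
G1 X18.2786 Y140.7091 F3880
M5
G0 X95.5945 Y127.3499
M4 S262
G1 X85.6392 Y136.3027 F3880
G1 X78.3282 Y141.4599
G1 X73.6616 Y142.8216
G1 X71.6393 Y140.3876
G1 X72.2614 Y134.1581
M5
G0 X0.0000 Y0.0000

1 u = 1 mm; y_m = 150.9669 − y.

[1] `<path>` regular polygon, #ff0000→engrave S262 F3880: (99.9497,54.6442) → (96.6122,60.7086) → (99.2726,67.0991) → (105.9277,69.0035) → (111.5660,64.9877) → (111.9417,58.0757) → (106.7719,53.4724) → (99.9497,54.6442) (closed)

[2] `<polygon>` rectangle, #ff0000→engrave S262 F3880: (60.2808,102.8182) → (113.3550,102.8182) → (113.3550,60.0947) → (60.2808,60.0947) → (60.2808,102.8182) (closed)

[3] `<path>` line segment, #ff0000→engrave S262 F3880: (134.5372,11.7088) → (18.2786,140.7091)

[4] `<path>` quadratic bezier, #ff0000→engrave S262 F3880: (95.5945,127.3499) → (85.6392,136.3027) → (78.3282,141.4599) → (73.6616,142.8216) → (71.6393,140.3876) → (72.2614,134.1581)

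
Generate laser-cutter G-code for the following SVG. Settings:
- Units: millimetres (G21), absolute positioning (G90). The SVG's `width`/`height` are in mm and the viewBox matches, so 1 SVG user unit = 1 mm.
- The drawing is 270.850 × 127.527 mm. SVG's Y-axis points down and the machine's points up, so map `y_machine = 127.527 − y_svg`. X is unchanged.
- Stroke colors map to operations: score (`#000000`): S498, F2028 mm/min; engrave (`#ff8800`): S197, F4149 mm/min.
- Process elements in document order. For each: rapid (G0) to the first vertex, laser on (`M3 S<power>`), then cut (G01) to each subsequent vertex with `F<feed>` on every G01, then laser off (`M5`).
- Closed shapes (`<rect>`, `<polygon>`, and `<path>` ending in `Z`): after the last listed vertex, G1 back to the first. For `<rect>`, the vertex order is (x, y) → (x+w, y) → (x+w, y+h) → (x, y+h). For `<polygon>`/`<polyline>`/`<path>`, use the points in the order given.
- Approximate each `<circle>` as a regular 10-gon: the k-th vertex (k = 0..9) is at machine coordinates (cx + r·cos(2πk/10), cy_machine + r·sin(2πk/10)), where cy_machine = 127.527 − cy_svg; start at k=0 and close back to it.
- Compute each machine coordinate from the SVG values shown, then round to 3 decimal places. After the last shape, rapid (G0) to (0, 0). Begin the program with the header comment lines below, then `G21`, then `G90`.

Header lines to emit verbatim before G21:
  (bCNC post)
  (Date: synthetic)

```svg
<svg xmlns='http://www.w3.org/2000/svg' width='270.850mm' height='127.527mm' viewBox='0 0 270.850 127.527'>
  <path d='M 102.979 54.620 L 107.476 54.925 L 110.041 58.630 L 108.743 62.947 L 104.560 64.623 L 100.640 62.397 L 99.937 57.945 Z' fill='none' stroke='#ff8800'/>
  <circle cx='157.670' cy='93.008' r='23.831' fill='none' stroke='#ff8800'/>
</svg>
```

(bCNC post)
(Date: synthetic)
G21
G90
G0 X102.979 Y72.907
M3 S197
G01 X107.476 Y72.602 F4149
G01 X110.041 Y68.897 F4149
G01 X108.743 Y64.580 F4149
G01 X104.560 Y62.904 F4149
G01 X100.640 Y65.130 F4149
G01 X99.937 Y69.582 F4149
G01 X102.979 Y72.907 F4149
M5
G0 X181.501 Y34.519
M3 S197
G01 X176.950 Y48.527 F4149
G01 X165.034 Y57.184 F4149
G01 X150.306 Y57.184 F4149
G01 X138.390 Y48.527 F4149
G01 X133.839 Y34.519 F4149
G01 X138.390 Y20.511 F4149
G01 X150.306 Y11.854 F4149
G01 X165.034 Y11.854 F4149
G01 X176.950 Y20.511 F4149
G01 X181.501 Y34.519 F4149
M5
G0 X0.000 Y0.000

1 u = 1 mm; y_m = 127.527 − y.

[1] `<path>` regular polygon, #ff8800→engrave S197 F4149: (102.979,72.907) → (107.476,72.602) → (110.041,68.897) → (108.743,64.580) → (104.560,62.904) → (100.640,65.130) → (99.937,69.582) → (102.979,72.907) (closed)

[2] `<circle>` circle, #ff8800→engrave S197 F4149: (181.501,34.519) → (176.950,48.527) → (165.034,57.184) → (150.306,57.184) → (138.390,48.527) → (133.839,34.519) → (138.390,20.511) → (150.306,11.854) → (165.034,11.854) → (176.950,20.511) → (181.501,34.519) (closed)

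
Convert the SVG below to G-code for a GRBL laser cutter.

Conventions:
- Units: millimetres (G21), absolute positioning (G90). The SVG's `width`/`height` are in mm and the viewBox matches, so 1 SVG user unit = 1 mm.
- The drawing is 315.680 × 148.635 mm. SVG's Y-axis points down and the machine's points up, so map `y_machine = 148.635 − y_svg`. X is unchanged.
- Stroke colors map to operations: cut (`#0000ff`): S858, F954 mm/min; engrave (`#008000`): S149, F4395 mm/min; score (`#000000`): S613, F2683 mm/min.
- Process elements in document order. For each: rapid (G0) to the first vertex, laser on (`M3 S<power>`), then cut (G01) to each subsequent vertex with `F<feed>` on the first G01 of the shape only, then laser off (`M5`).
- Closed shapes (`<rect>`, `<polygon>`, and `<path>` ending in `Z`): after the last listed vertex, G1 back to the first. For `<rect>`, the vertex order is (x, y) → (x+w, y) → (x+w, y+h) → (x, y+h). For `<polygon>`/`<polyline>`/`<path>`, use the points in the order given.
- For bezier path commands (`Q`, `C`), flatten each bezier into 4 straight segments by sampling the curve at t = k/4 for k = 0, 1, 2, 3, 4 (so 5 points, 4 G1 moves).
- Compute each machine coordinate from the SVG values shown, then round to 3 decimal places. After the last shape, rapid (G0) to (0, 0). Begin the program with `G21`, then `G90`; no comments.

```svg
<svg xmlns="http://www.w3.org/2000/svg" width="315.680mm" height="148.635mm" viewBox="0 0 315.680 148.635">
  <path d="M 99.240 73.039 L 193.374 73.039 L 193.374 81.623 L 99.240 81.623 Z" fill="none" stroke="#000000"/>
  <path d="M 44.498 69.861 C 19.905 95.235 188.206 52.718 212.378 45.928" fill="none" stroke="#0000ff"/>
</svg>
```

1 u = 1 mm; y_m = 148.635 − y.

[1] `<path>` rectangle, #000000→score S613 F2683: (99.240,75.596) → (193.374,75.596) → (193.374,67.012) → (99.240,67.012) → (99.240,75.596) (closed)

[2] `<path>` cubic bezier, #0000ff→cut S858 F954: (44.498,78.774) → (56.955,70.854) → (110.151,78.679) → (172.491,92.535) → (212.378,102.707)

G21
G90
G0 X99.240 Y75.596
M3 S613
G01 X193.374 Y75.596 F2683
G01 X193.374 Y67.012
G01 X99.240 Y67.012
G01 X99.240 Y75.596
M5
G0 X44.498 Y78.774
M3 S858
G01 X56.955 Y70.854 F954
G01 X110.151 Y78.679
G01 X172.491 Y92.535
G01 X212.378 Y102.707
M5
G0 X0.000 Y0.000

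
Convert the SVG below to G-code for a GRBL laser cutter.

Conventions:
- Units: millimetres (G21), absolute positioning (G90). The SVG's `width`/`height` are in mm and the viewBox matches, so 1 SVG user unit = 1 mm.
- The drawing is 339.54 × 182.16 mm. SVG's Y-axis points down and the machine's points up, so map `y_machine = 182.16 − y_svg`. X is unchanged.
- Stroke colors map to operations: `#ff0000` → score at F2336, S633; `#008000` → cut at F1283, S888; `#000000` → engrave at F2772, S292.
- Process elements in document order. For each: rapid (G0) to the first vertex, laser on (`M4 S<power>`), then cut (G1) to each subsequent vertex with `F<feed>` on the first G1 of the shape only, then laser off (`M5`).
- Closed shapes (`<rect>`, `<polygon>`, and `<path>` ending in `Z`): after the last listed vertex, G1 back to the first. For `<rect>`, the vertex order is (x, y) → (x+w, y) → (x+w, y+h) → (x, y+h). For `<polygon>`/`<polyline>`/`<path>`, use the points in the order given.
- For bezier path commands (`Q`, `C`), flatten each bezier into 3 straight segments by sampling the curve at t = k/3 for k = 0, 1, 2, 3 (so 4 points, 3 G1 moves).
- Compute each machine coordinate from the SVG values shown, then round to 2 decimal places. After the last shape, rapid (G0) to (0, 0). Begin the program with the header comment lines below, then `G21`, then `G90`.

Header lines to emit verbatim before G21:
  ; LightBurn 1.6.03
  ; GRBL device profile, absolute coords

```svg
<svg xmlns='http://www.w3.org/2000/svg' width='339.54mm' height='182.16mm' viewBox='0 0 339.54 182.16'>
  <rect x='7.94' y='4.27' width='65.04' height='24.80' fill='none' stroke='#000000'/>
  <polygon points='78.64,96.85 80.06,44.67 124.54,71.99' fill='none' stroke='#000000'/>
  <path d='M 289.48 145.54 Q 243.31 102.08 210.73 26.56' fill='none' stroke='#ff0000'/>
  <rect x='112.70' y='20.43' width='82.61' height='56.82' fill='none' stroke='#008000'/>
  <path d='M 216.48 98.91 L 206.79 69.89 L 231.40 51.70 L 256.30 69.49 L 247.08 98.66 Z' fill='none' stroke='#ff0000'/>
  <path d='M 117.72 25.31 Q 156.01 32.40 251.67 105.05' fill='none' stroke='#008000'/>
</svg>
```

; LightBurn 1.6.03
; GRBL device profile, absolute coords
G21
G90
G0 X7.94 Y177.89
M4 S292
G1 X72.98 Y177.89 F2772
G1 X72.98 Y153.09
G1 X7.94 Y153.09
G1 X7.94 Y177.89
M5
G0 X78.64 Y85.31
M4 S292
G1 X80.06 Y137.49 F2772
G1 X124.54 Y110.17
G1 X78.64 Y85.31
M5
G0 X289.48 Y36.62
M4 S633
G1 X260.21 Y69.16 F2336
G1 X233.96 Y108.82
G1 X210.73 Y155.60
M5
G0 X112.70 Y161.73
M4 S888
G1 X195.31 Y161.73 F1283
G1 X195.31 Y104.91
G1 X112.70 Y104.91
G1 X112.70 Y161.73
M5
G0 X216.48 Y83.25
M4 S633
G1 X206.79 Y112.27 F2336
G1 X231.40 Y130.46
G1 X256.30 Y112.67
G1 X247.08 Y83.50
G1 X216.48 Y83.25
M5
G0 X117.72 Y156.85
M4 S888
G1 X149.62 Y144.84 F1283
G1 X194.27 Y118.26
G1 X251.67 Y77.11
M5
G0 X0.00 Y0.00

viewBox `0 0 339.54 182.16` with mm width/height → 1 unit = 1 mm. Flip: y_m = 182.16 − y_svg.

**Shape 1** — `<rect>` rectangle, stroke `#000000` → engrave (S292, F2772). Machine vertices: (7.94,177.89) → (72.98,177.89) → (72.98,153.09) → (7.94,153.09) → (7.94,177.89). Closed: final G1 returns to the first vertex.

**Shape 2** — `<polygon>` regular polygon, stroke `#000000` → engrave (S292, F2772). Machine vertices: (78.64,85.31) → (80.06,137.49) → (124.54,110.17) → (78.64,85.31). Closed: final G1 returns to the first vertex.

**Shape 3** — `<path>` quadratic bezier, stroke `#ff0000` → score (S633, F2336). Control points (SVG): P0=(289.48,145.54), P1=(243.31,102.08), P2=(210.73,26.56); sampled at t=k/3. Machine vertices: (289.48,36.62) → (260.21,69.16) → (233.96,108.82) → (210.73,155.60). Open path.

**Shape 4** — `<rect>` rectangle, stroke `#008000` → cut (S888, F1283). Machine vertices: (112.70,161.73) → (195.31,161.73) → (195.31,104.91) → (112.70,104.91) → (112.70,161.73). Closed: final G1 returns to the first vertex.

**Shape 5** — `<path>` regular polygon, stroke `#ff0000` → score (S633, F2336). Machine vertices: (216.48,83.25) → (206.79,112.27) → (231.40,130.46) → (256.30,112.67) → (247.08,83.50) → (216.48,83.25). Closed: final G1 returns to the first vertex.

**Shape 6** — `<path>` quadratic bezier, stroke `#008000` → cut (S888, F1283). Control points (SVG): P0=(117.72,25.31), P1=(156.01,32.40), P2=(251.67,105.05); sampled at t=k/3. Machine vertices: (117.72,156.85) → (149.62,144.84) → (194.27,118.26) → (251.67,77.11). Open path.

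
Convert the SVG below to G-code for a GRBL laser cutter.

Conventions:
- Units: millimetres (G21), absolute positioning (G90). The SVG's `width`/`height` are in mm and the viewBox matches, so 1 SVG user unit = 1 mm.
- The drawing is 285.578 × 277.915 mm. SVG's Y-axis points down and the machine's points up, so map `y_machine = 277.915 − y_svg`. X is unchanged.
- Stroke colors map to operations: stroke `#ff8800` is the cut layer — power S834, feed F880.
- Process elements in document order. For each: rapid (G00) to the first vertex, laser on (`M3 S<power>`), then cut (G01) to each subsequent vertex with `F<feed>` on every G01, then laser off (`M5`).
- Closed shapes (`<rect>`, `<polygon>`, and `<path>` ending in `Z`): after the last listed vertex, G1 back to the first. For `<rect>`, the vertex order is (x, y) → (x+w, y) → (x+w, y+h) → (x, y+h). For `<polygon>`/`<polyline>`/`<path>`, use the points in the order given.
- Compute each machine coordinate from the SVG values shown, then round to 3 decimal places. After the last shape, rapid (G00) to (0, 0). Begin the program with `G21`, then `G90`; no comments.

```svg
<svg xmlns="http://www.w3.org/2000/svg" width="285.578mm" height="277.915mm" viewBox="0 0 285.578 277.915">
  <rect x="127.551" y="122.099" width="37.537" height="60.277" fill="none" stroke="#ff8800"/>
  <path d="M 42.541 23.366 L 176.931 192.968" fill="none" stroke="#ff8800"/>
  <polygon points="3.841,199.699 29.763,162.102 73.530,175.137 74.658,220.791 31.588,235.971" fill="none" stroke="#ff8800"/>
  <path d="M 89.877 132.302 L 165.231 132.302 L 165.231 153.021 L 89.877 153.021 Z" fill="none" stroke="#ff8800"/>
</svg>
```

1 u = 1 mm; y_m = 277.915 − y.

[1] `<rect>` rectangle, #ff8800→cut S834 F880: (127.551,155.816) → (165.088,155.816) → (165.088,95.539) → (127.551,95.539) → (127.551,155.816) (closed)

[2] `<path>` line segment, #ff8800→cut S834 F880: (42.541,254.549) → (176.931,84.947)

[3] `<polygon>` regular polygon, #ff8800→cut S834 F880: (3.841,78.216) → (29.763,115.813) → (73.530,102.778) → (74.658,57.124) → (31.588,41.944) → (3.841,78.216) (closed)

[4] `<path>` rectangle, #ff8800→cut S834 F880: (89.877,145.613) → (165.231,145.613) → (165.231,124.894) → (89.877,124.894) → (89.877,145.613) (closed)

G21
G90
G00 X127.551 Y155.816
M3 S834
G01 X165.088 Y155.816 F880
G01 X165.088 Y95.539 F880
G01 X127.551 Y95.539 F880
G01 X127.551 Y155.816 F880
M5
G00 X42.541 Y254.549
M3 S834
G01 X176.931 Y84.947 F880
M5
G00 X3.841 Y78.216
M3 S834
G01 X29.763 Y115.813 F880
G01 X73.530 Y102.778 F880
G01 X74.658 Y57.124 F880
G01 X31.588 Y41.944 F880
G01 X3.841 Y78.216 F880
M5
G00 X89.877 Y145.613
M3 S834
G01 X165.231 Y145.613 F880
G01 X165.231 Y124.894 F880
G01 X89.877 Y124.894 F880
G01 X89.877 Y145.613 F880
M5
G00 X0.000 Y0.000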